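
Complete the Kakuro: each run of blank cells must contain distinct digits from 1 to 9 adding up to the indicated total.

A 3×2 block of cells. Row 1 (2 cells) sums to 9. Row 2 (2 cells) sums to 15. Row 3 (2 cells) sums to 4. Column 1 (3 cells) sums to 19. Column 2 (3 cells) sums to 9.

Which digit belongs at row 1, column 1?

7

4 in 2 cells must be {1,3}.
The 15 across and the 9 down share only 6, so (2,2) = 6.
The 4 across and the 19 down share only 3, so (3,1) = 3.
(3,2) = 4 − 3 = 1 completes the 4 across.
(1,1) = 7: the only remaining digit allowed by both the 9 across and the 19 down.
(1,2) = 9 − 7 = 2 completes the 9 across.
(2,1) = 15 − 6 = 9 completes the 15 across.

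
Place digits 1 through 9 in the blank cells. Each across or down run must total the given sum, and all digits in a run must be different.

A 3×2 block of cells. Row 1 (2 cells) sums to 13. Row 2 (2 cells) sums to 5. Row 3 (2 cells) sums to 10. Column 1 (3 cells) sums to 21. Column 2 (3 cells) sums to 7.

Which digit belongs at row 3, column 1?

8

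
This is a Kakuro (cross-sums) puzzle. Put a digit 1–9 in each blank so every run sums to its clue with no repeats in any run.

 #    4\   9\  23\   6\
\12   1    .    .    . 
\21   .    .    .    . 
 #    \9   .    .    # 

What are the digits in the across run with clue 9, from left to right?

4 in 2 cells must be {1,3}; 23 in 3 cells must be {6,8,9}.
Given what's placed, R1C3 must be 6 to fit the 12 across and 23 down.
R1C4 = 2: the only remaining digit allowed by both the 12 across and the 6 down.
R2C1 = 4 − 1 = 3 completes the 4 down.
R2C4 = 6 − 2 = 4 completes the 6 down.
R3C3 = 8: the only remaining digit allowed by both the 9 across and the 23 down.
R1C2 = 12 − 9 = 3 completes the 12 across.
Given what's placed, R2C2 must be 5 to fit the 21 across and 9 down.
R2C3 = 21 − 12 = 9 completes the 21 across.
R3C2 = 9 − 8 = 1 completes the 9 across.

1 8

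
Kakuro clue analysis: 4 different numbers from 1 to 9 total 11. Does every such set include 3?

Yes

The only way to make 11 from 4 distinct digits is {1,2,3,5}, which contains 3.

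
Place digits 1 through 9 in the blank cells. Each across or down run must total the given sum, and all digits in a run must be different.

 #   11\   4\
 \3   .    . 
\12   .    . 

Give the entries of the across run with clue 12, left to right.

3 in 2 cells must be {1,2}; 4 in 2 cells must be {1,3}.
The 3 across and the 11 down share only 2, so R1C1 = 2.
R1C2 = 3 − 2 = 1 completes the 3 across.
R2C1 = 11 − 2 = 9 completes the 11 down.
R2C2 = 12 − 9 = 3 completes the 12 across.

9 3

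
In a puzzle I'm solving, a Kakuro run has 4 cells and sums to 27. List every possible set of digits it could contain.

{3,7,8,9}; {4,6,8,9}; {5,6,7,9}

4 distinct digits from 1–9 sum between 10 and 30.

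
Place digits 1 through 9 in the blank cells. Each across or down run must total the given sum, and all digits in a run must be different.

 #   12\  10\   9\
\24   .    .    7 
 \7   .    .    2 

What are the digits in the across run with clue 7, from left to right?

4 1 2

24 in 3 cells must be {7,8,9}; 7 in 3 cells must be {1,2,4}.
Given what's placed, R2C1 must be 4 to fit the 7 across and 12 down.
R2C2 = 7 − 6 = 1 completes the 7 across.
R1C1 = 12 − 4 = 8 completes the 12 down.
R1C2 = 24 − 15 = 9 completes the 24 across.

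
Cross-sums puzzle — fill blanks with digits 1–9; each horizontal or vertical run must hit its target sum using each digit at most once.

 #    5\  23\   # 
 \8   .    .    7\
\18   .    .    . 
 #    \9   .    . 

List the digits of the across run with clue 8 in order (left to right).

2 6

23 in 3 cells must be {6,8,9}.
The 8 across and the 23 down share only 6, so R1C2 = 6.
R3C2 = 8: the only remaining digit allowed by both the 9 across and the 23 down.
R3C3 = 9 − 8 = 1 completes the 9 across.
R1C1 = 8 − 6 = 2 completes the 8 across.
R2C1 = 5 − 2 = 3 completes the 5 down.
R2C2 = 23 − 14 = 9 completes the 23 down.
R2C3 = 18 − 12 = 6 completes the 18 across.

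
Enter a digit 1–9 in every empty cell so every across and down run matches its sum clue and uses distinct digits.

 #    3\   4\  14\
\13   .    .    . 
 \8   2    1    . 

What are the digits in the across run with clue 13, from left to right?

3 in 2 cells must be {1,2}; 4 in 2 cells must be {1,3}.
R1C1 = 3 − 2 = 1 completes the 3 down.
R1C2 = 4 − 1 = 3 completes the 4 down.
R1C3 = 13 − 4 = 9 completes the 13 across.
R2C3 = 8 − 3 = 5 completes the 8 across.

1, 3, 9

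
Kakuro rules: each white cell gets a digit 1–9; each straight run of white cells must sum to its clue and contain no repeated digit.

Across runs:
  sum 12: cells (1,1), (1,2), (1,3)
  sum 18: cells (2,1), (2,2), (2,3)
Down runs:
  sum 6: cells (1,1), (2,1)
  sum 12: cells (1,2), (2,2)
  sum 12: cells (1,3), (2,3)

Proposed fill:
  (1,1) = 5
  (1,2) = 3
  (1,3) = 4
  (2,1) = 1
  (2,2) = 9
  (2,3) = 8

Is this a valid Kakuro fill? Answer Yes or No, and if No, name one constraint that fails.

Across: 5+3+4=12; 1+9+8=18. Down: 5+1=6; 3+9=12; 4+8=12. No digit repeats within any run.

Yes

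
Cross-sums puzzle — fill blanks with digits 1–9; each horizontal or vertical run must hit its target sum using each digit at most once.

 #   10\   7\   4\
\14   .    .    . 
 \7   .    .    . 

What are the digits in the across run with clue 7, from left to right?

4 2 1

7 in 3 cells must be {1,2,4}; 4 in 2 cells must be {1,3}.
The 7 across and the 4 down share only 1, so R2C3 = 1.
R1C3 = 4 − 1 = 3 completes the 4 down.
Nothing is forced directly, so branch on R2C1, whose candidates are 2 or 4. If R2C1 = 2: then R1C1 would have to be in {2,4,5,6,7,9} for the 14 across but in {8} for the 10 down — contradiction. So R2C1 = 4.
R1C1 = 10 − 4 = 6 completes the 10 down.
R1C2 = 14 − 9 = 5 completes the 14 across.
R2C2 = 7 − 5 = 2 completes the 7 across.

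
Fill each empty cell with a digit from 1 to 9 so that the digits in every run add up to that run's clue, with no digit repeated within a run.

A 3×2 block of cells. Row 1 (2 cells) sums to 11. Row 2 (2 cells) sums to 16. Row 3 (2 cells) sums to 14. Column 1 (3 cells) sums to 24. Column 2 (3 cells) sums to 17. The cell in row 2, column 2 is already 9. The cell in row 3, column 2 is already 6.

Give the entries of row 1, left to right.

9 2

16 in 2 cells must be {7,9}; 24 in 3 cells must be {7,8,9}.
(1,2) = 17 − 15 = 2 completes the 17 down.
(2,1) = 16 − 9 = 7 completes the 16 across.
(3,1) = 14 − 6 = 8 completes the 14 across.
(1,1) = 11 − 2 = 9 completes the 11 across.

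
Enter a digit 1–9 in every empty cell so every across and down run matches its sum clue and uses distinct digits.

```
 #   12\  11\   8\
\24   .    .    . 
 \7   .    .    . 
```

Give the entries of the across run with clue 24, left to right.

24 in 3 cells must be {7,8,9}; 7 in 3 cells must be {1,2,4}.
The 24 across and the 8 down share only 7, so R1C3 = 7.
The 7 across and the 12 down share only 4, so R2C1 = 4.
R2C2 = 2: the only remaining digit allowed by both the 7 across and the 11 down.
R2C3 = 7 − 6 = 1 completes the 7 across.
R1C1 = 12 − 4 = 8 completes the 12 down.
R1C2 = 24 − 15 = 9 completes the 24 across.

8 9 7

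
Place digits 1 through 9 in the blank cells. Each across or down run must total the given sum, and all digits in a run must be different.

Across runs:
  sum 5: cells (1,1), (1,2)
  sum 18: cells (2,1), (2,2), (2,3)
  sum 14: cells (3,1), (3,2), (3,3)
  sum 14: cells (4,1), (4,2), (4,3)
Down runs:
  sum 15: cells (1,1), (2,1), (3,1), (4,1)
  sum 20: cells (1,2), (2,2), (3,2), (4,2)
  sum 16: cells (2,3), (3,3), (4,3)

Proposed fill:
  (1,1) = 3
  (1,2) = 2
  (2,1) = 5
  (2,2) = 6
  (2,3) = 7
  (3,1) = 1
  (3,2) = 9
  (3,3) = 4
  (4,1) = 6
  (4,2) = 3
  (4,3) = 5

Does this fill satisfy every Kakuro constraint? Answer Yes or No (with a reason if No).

Yes

Across: 3+2=5; 5+6+7=18; 1+9+4=14; 6+3+5=14. Down: 3+5+1+6=15; 2+6+9+3=20; 7+4+5=16. No digit repeats within any run.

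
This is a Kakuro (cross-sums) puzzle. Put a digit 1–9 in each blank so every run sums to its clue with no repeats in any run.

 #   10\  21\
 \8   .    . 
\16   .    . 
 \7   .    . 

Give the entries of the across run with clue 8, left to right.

1 7

16 in 2 cells must be {7,9}.
The 16 across and the 10 down share only 7, so R2C1 = 7.
R2C2 = 16 − 7 = 9 completes the 16 across.
Nothing is forced directly, so branch on R1C1, whose candidates are 1 or 2. If R1C1 = 2: then R1C2 would have to be in {6} for the 8 across but in {4,5,7,8} for the 21 down — contradiction. So R1C1 = 1.
R1C2 = 8 − 1 = 7 completes the 8 across.
R3C1 = 10 − 8 = 2 completes the 10 down.
R3C2 = 7 − 2 = 5 completes the 7 across.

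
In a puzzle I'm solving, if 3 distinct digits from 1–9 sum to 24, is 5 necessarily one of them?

The only way to make 24 from 3 distinct digits is {7,8,9}, which does not contain 5.

No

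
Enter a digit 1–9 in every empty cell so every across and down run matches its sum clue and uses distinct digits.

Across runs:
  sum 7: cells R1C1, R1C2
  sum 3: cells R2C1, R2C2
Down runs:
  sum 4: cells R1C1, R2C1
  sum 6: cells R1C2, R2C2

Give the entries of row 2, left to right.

1 2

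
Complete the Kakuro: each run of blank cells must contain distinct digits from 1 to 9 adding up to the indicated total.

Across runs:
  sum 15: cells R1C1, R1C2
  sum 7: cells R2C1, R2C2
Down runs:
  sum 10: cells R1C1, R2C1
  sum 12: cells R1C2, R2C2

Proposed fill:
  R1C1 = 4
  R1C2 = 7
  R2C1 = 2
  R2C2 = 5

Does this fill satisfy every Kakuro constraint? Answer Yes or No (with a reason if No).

No — the down run R1C1–R2C1 sums to 6, not 10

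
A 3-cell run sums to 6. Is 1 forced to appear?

Yes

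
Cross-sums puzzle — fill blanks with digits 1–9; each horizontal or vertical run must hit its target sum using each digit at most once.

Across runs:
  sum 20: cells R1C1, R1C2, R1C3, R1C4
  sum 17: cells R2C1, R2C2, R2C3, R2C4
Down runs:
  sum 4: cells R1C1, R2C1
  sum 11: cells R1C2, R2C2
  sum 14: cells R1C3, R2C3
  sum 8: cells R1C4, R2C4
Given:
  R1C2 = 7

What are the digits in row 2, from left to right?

1 4 5 7

4 in 2 cells must be {1,3}.
R2C2 = 11 − 7 = 4 completes the 11 down.
Nothing is forced directly, so branch on R1C1, whose candidates are 1 or 3. If R1C1 = 1: that forces R1C4 = 3, R2C1 = 3, after which R2C4 would have to be in {1,2,8,9} for the 17 across but in {5} for the 8 down — contradiction. So R1C1 = 3.
R2C1 = 4 − 3 = 1 completes the 4 down.
No cell is forced outright now. R2C3 can only be 5 or 9 (the digits allowed by both its 17 across and its 14 down). If R2C3 = 9: then R1C3 would have to be in {1,2,4,6,8,9} for the 20 across but in {5} for the 14 down — contradiction. So R2C3 = 5.
R1C3 = 14 − 5 = 9 completes the 14 down.
R1C4 = 20 − 19 = 1 completes the 20 across.
R2C4 = 17 − 10 = 7 completes the 17 across.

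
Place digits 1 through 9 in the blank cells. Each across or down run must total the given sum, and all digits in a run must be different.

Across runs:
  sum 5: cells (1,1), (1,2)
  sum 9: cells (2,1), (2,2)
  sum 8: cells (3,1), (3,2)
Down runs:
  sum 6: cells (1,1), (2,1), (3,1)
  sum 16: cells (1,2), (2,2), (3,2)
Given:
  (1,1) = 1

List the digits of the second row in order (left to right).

2 7

6 in 3 cells must be {1,2,3}.
(1,2) = 5 − 1 = 4 completes the 5 across.
Nothing is forced directly, so branch on (2,1), whose candidates are 2 or 3. If (2,1) = 3: then (2,2) would have to be in {6} for the 9 across but in {3,5,7,9} for the 16 down — contradiction. So (2,1) = 2.
(2,2) = 9 − 2 = 7 completes the 9 across.
(3,1) = 6 − 3 = 3 completes the 6 down.
(3,2) = 8 − 3 = 5 completes the 8 across.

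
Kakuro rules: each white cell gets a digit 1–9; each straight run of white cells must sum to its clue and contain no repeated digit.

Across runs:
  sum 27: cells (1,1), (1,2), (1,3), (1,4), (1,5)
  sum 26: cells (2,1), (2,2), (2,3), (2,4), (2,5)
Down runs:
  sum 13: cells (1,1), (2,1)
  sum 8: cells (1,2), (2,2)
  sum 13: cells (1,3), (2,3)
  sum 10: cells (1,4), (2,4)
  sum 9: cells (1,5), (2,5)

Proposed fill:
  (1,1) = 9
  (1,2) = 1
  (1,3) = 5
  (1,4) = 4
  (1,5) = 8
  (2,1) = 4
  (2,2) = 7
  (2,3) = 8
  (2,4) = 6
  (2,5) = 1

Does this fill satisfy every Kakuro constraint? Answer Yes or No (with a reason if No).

Across: 9+1+5+4+8=27; 4+7+8+6+1=26. Down: 9+4=13; 1+7=8; 5+8=13; 4+6=10; 8+1=9. No digit repeats within any run.

Yes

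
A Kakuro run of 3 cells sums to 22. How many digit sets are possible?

3 distinct digits from 1–9 sum between 6 and 24.
Enumerating: {5,8,9}, {6,7,9}.

2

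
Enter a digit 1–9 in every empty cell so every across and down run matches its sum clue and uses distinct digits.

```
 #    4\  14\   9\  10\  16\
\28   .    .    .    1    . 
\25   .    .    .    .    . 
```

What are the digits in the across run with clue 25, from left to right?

4 in 2 cells must be {1,3}; 16 in 2 cells must be {7,9}.
R1C1 = 3: the only remaining digit allowed by both the 28 across and the 4 down.
R2C1 = 4 − 3 = 1 completes the 4 down.
R2C4 = 10 − 1 = 9 completes the 10 down.
Given what's placed, R2C5 must be 7 to fit the 25 across and 16 down.
R1C5 = 16 − 7 = 9 completes the 16 down.
Given what's placed, R1C2 must be 8 to fit the 28 across and 14 down.
R1C3 = 28 − 21 = 7 completes the 28 across.
R2C2 = 14 − 8 = 6 completes the 14 down.
R2C3 = 25 − 23 = 2 completes the 25 across.

1 6 2 9 7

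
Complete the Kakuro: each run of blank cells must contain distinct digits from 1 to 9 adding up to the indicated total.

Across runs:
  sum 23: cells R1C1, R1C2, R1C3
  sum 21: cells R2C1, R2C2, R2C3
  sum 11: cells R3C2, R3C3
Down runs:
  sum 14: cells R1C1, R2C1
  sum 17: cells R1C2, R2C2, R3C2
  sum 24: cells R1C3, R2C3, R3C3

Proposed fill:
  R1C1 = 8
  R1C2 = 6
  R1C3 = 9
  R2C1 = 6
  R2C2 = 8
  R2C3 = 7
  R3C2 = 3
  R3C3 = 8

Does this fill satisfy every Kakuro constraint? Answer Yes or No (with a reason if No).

Across: 8+6+9=23; 6+8+7=21; 3+8=11. Down: 8+6=14; 6+8+3=17; 9+7+8=24. No digit repeats within any run.

Yes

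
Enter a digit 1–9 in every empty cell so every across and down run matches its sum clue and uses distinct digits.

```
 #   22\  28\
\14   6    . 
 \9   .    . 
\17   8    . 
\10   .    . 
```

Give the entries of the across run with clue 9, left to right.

5 4

17 in 2 cells must be {8,9}.
R1C2 = 14 − 6 = 8 completes the 14 across.
R3C2 = 17 − 8 = 9 completes the 17 across.
Nothing is forced directly, so branch on R4C1, whose candidates are 1 or 3 or 7. If R4C1 = 1: that forces R2C1 = 7, after which R2C2 would have to be in {2} for the 9 across but in {4,5,6,7} for the 28 down — contradiction. If R4C1 = 7: that forces R2C1 = 1, after which R2C2 would have to be in {8} for the 9 across but in {4,5,6,7} for the 28 down — contradiction. So R4C1 = 3.
R2C1 = 22 − 17 = 5 completes the 22 down.
R2C2 = 9 − 5 = 4 completes the 9 across.
R4C2 = 10 − 3 = 7 completes the 10 across.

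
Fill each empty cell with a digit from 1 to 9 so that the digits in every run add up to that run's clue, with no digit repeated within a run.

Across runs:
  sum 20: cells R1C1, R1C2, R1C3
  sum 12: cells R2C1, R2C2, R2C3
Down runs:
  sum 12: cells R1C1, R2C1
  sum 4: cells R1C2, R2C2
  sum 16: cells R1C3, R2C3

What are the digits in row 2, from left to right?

4 in 2 cells must be {1,3}; 16 in 2 cells must be {7,9}.
The 20 across and the 4 down share only 3, so R1C2 = 3.
Given what's placed, R1C3 must be 9 to fit the 20 across and 16 down.
R2C2 = 4 − 3 = 1 completes the 4 down.
R2C3 = 16 − 9 = 7 completes the 16 down.
R1C1 = 20 − 12 = 8 completes the 20 across.
R2C1 = 12 − 8 = 4 completes the 12 across.

4, 1, 7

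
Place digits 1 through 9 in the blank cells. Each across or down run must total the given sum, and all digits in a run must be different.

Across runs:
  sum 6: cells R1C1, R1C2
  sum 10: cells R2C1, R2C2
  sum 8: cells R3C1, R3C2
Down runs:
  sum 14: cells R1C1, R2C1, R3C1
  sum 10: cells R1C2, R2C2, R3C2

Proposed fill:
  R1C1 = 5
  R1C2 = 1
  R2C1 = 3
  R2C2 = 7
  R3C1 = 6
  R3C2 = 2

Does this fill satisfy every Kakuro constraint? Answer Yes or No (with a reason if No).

Across: 5+1=6; 3+7=10; 6+2=8. Down: 5+3+6=14; 1+7+2=10. No digit repeats within any run.

Yes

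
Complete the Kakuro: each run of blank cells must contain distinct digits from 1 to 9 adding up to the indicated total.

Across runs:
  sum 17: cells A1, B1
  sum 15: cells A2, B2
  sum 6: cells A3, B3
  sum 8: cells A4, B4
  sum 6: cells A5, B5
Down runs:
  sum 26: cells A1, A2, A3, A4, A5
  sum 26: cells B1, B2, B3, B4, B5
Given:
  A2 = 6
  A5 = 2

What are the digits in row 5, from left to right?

17 in 2 cells must be {8,9}.
B2 = 15 − 6 = 9 completes the 15 across.
B5 = 6 − 2 = 4 completes the 6 across.

2 4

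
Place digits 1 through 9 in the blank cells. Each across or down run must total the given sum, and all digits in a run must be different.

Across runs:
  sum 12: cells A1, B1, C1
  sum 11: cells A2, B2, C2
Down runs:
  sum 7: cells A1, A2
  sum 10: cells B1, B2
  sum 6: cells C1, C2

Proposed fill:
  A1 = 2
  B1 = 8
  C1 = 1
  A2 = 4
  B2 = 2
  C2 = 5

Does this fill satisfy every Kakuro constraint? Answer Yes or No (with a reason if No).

No — the down run A1–A2 sums to 6, not 7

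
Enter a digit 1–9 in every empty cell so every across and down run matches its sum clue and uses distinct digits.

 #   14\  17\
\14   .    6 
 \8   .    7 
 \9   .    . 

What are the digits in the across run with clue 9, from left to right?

5 4

R1C1 = 14 − 6 = 8 completes the 14 across.
R2C1 = 8 − 7 = 1 completes the 8 across.
R3C1 = 14 − 9 = 5 completes the 14 down.
R3C2 = 9 − 5 = 4 completes the 9 across.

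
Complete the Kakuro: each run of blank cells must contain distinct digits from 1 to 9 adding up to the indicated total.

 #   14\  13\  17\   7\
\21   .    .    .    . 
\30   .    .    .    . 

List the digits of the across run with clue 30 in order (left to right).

30 in 4 cells must be {6,7,8,9}; 17 in 2 cells must be {8,9}.
Only 6 fits R2C4 under both its across sum 30 and down sum 7.
R1C4 = 7 − 6 = 1 completes the 7 down.
Nothing is forced directly, so branch on R2C1, whose candidates are 8 or 9. If R2C1 = 8: that forces R1C1 = 6, R1C3 = 9, after which R2C3 would have to be in {7,9} for the 30 across but in {8} for the 17 down — contradiction. So R2C1 = 9.
R1C1 = 14 − 9 = 5 completes the 14 down.
R2C3 = 8: the only remaining digit allowed by both the 30 across and the 17 down.
R1C3 = 17 − 8 = 9 completes the 17 down.
R2C2 = 30 − 23 = 7 completes the 30 across.

9 7 8 6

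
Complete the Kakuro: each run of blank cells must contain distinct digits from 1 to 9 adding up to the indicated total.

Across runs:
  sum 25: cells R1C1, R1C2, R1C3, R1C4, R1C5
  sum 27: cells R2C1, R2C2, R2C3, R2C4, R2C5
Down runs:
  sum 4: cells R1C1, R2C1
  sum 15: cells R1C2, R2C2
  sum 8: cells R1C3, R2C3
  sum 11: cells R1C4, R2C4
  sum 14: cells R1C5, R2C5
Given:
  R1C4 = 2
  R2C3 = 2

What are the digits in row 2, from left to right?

3 8 2 9 5

4 in 2 cells must be {1,3}.
R1C3 = 8 − 2 = 6 completes the 8 down.
R2C4 = 11 − 2 = 9 completes the 11 down.
Nothing is forced directly, so branch on R1C1, whose candidates are 1 or 3. If R1C1 = 3: that forces R1C2 = 9, R1C5 = 5, R2C1 = 1, after which R2C2 would have to be in {7,8} for the 27 across but in {6} for the 15 down — contradiction. So R1C1 = 1.
Given what's placed, R1C5 must be 9 to fit the 25 across and 14 down.
R2C1 = 4 − 1 = 3 completes the 4 down.
R2C5 = 14 − 9 = 5 completes the 14 down.
R1C2 = 25 − 18 = 7 completes the 25 across.
R2C2 = 27 − 19 = 8 completes the 27 across.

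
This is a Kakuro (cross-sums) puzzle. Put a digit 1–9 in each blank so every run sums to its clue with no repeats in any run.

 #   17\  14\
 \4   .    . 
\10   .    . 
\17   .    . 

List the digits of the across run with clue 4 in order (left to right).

3, 1

4 in 2 cells must be {1,3}; 17 in 2 cells must be {8,9}.
Nothing is forced directly, so branch on R3C2, whose candidates are 8 or 9. If R3C2 = 8: that forces R1C2 = 1, after which R2C2 would have to be in {1,2,3,4,6,7,8,9} for the 10 across but in {5} for the 14 down — contradiction. So R3C2 = 9.
R3C1 = 17 − 9 = 8 completes the 17 across.
Given what's placed, R1C1 must be 3 to fit the 4 across and 17 down.
R1C2 = 4 − 3 = 1 completes the 4 across.
R2C1 = 17 − 11 = 6 completes the 17 down.
R2C2 = 10 − 6 = 4 completes the 10 across.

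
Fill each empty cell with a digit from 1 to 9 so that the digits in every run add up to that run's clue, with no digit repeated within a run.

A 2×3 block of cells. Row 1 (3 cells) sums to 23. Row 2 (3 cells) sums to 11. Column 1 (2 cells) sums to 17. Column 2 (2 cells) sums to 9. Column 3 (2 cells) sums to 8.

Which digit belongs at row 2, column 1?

23 in 3 cells must be {6,8,9}; 17 in 2 cells must be {8,9}.
The 23 across and the 8 down share only 6, so (1,3) = 6.
The 11 across and the 17 down share only 8, so (2,1) = 8.
(2,3) = 8 − 6 = 2 completes the 8 down.
(1,1) = 17 − 8 = 9 completes the 17 down.
(1,2) = 23 − 15 = 8 completes the 23 across.
(2,2) = 11 − 10 = 1 completes the 11 across.

8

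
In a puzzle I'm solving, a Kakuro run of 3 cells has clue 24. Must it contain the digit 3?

No

The only way to make 24 from 3 distinct digits is {7,8,9}, which does not contain 3.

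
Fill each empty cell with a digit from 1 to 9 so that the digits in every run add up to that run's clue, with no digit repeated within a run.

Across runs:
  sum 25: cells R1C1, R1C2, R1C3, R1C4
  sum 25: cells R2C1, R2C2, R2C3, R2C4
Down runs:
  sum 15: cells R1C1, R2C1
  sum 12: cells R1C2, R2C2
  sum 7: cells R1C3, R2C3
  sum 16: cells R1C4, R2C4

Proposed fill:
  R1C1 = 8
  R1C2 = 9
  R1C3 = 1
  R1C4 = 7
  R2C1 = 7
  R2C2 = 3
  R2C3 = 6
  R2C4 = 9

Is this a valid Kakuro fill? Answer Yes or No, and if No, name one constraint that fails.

Across: 8+9+1+7=25; 7+3+6+9=25. Down: 8+7=15; 9+3=12; 1+6=7; 7+9=16. No digit repeats within any run.

Yes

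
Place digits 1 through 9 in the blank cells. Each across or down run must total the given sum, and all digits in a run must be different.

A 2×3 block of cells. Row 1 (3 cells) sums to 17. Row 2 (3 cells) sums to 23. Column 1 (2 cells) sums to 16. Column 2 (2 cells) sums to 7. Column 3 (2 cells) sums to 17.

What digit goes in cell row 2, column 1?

9

23 in 3 cells must be {6,8,9}; 16 in 2 cells must be {7,9}; 17 in 2 cells must be {8,9}.
The 23 across and the 16 down share only 9, so (2,1) = 9.
Given what's placed, (2,2) must be 6 to fit the 23 across and 7 down.
(2,3) = 23 − 15 = 8 completes the 23 across.
(1,1) = 16 − 9 = 7 completes the 16 down.
(1,2) = 7 − 6 = 1 completes the 7 down.
(1,3) = 17 − 8 = 9 completes the 17 across.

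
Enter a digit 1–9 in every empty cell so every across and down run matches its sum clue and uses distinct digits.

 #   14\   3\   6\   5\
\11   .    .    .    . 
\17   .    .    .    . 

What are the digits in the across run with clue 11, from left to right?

5 2 1 3

11 in 4 cells must be {1,2,3,5}; 3 in 2 cells must be {1,2}.
Only 5 fits R1C1 under both its across sum 11 and down sum 14.
R2C1 = 14 − 5 = 9 completes the 14 down.
Nothing is forced directly, so branch on R1C2, whose candidates are 1 or 2. If R1C2 = 1: that forces R1C3 = 2, R1C4 = 3, R2C2 = 2, after which R2C3 would have to be in {1,5} for the 17 across but in {4} for the 6 down — contradiction. So R1C2 = 2.
R1C3 = 1: the only remaining digit allowed by both the 11 across and the 6 down.
R1C4 = 11 − 8 = 3 completes the 11 across.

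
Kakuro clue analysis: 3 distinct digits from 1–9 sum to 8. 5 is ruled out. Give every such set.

3 distinct digits from 1–9 sum between 6 and 24.
Dropping sets that contain 5.
Only one set works: {1,3,4}.

{1,3,4}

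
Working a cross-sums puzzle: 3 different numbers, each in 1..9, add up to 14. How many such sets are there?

3 distinct digits from 1–9 sum between 6 and 24.

8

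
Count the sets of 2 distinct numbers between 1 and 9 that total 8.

2 distinct digits from 1–9 sum between 3 and 17.
Enumerating: {1,7}, {2,6}, {3,5}.

3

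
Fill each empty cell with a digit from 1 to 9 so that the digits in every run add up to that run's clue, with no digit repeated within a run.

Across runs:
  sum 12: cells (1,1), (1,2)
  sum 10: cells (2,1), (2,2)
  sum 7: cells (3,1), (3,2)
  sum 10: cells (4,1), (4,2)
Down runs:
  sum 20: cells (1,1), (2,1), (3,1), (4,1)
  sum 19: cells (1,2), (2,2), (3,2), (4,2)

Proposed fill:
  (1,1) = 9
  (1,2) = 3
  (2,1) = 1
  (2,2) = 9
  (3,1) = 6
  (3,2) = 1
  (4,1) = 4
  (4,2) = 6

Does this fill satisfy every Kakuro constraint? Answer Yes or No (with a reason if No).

Yes

Across: 9+3=12; 1+9=10; 6+1=7; 4+6=10. Down: 9+1+6+4=20; 3+9+1+6=19. No digit repeats within any run.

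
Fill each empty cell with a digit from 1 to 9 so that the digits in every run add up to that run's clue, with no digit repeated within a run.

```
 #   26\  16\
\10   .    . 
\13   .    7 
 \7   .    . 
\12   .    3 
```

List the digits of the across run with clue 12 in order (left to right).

9, 3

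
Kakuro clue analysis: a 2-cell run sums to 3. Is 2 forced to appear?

The only way to make 3 from 2 distinct digits is {1,2}, which contains 2.

Yes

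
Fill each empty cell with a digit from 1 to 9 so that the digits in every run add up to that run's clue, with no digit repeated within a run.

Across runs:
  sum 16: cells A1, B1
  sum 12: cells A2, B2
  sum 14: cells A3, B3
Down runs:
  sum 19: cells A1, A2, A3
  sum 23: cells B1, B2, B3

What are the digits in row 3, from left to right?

16 in 2 cells must be {7,9}; 23 in 3 cells must be {6,8,9}.
The 16 across and the 23 down share only 9, so B1 = 9.
Given what's placed, B2 must be 8 to fit the 12 across and 23 down.
B3 = 23 − 17 = 6 completes the 23 down.
A1 = 16 − 9 = 7 completes the 16 across.
A2 = 12 − 8 = 4 completes the 12 across.
A3 = 14 − 6 = 8 completes the 14 across.

8 6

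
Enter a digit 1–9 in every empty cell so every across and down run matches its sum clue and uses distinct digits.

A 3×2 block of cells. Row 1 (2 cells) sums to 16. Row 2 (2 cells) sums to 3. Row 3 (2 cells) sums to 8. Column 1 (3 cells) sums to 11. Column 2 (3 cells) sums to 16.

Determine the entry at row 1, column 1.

7

16 in 2 cells must be {7,9}; 3 in 2 cells must be {1,2}.
The 16 across and the 11 down share only 7, so (1,1) = 7.
(1,2) = 16 − 7 = 9 completes the 16 across.
Given what's placed, (2,1) must be 1 to fit the 3 across and 11 down.
(2,2) = 3 − 1 = 2 completes the 3 across.
(3,1) = 11 − 8 = 3 completes the 11 down.
(3,2) = 8 − 3 = 5 completes the 8 across.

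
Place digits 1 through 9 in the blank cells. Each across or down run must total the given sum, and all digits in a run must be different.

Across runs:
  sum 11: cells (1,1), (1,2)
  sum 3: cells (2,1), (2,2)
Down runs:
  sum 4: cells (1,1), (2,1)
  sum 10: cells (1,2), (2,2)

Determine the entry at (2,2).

2

3 in 2 cells must be {1,2}; 4 in 2 cells must be {1,3}.
The 11 across and the 4 down share only 3, so (1,1) = 3.
(1,2) = 11 − 3 = 8 completes the 11 across.
(2,1) = 4 − 3 = 1 completes the 4 down.
(2,2) = 3 − 1 = 2 completes the 3 across.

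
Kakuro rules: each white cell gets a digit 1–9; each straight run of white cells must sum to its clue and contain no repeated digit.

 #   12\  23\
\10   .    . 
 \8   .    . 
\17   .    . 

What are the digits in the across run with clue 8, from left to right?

17 in 2 cells must be {8,9}; 23 in 3 cells must be {6,8,9}.
The 8 across and the 23 down share only 6, so R2C2 = 6.
R2C1 = 8 − 6 = 2 completes the 8 across.
Given what's placed, R3C1 must be 9 to fit the 17 across and 12 down.
R3C2 = 17 − 9 = 8 completes the 17 across.
R1C1 = 12 − 11 = 1 completes the 12 down.
R1C2 = 10 − 1 = 9 completes the 10 across.

2, 6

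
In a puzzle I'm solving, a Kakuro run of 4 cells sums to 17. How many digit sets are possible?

4 distinct digits from 1–9 sum between 10 and 30.

9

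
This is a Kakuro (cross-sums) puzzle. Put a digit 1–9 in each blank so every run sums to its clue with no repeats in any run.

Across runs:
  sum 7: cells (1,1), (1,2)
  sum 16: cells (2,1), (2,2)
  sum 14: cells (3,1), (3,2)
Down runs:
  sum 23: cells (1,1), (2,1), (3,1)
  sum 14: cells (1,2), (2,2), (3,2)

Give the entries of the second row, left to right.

16 in 2 cells must be {7,9}; 23 in 3 cells must be {6,8,9}.
The 7 across and the 23 down share only 6, so (1,1) = 6.
(1,2) = 7 − 6 = 1 completes the 7 across.
Given what's placed, (2,1) must be 9 to fit the 16 across and 23 down.
(2,2) = 16 − 9 = 7 completes the 16 across.
(3,1) = 23 − 15 = 8 completes the 23 down.
(3,2) = 14 − 8 = 6 completes the 14 across.

9, 7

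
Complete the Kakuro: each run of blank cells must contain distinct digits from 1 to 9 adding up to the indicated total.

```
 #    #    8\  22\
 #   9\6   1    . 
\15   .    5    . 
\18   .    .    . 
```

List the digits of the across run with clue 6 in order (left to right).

1 5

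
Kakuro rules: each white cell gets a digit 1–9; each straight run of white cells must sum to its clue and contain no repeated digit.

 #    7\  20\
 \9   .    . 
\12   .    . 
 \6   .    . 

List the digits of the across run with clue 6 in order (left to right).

7 in 3 cells must be {1,2,4}.
The 12 across and the 7 down share only 4, so R2C1 = 4.
R2C2 = 12 − 4 = 8 completes the 12 across.
Given what's placed, R3C2 must be 5 to fit the 6 across and 20 down.
R1C2 = 20 − 13 = 7 completes the 20 down.
R3C1 = 6 − 5 = 1 completes the 6 across.
R1C1 = 9 − 7 = 2 completes the 9 across.

1, 5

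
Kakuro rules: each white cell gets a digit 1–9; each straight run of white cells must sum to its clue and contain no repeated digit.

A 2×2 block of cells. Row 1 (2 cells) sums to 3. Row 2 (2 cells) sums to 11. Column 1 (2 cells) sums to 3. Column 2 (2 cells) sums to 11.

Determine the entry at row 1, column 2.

3 in 2 cells must be {1,2}.
The 3 across and the 11 down share only 2, so (1,2) = 2.
The 11 across and the 3 down share only 2, so (2,1) = 2.
(2,2) = 11 − 2 = 9 completes the 11 across.
(1,1) = 3 − 2 = 1 completes the 3 across.

2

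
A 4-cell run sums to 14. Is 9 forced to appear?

Counterexample: {1,2,3,8} sums to 14 without using 9.

No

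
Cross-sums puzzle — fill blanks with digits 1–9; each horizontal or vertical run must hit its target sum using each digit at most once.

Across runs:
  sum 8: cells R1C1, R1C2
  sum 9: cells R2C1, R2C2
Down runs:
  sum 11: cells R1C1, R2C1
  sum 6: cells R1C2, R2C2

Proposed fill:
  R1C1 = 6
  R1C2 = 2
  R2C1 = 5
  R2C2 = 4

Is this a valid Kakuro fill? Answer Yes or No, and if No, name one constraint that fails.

Across: 6+2=8; 5+4=9. Down: 6+5=11; 2+4=6. No digit repeats within any run.

Yes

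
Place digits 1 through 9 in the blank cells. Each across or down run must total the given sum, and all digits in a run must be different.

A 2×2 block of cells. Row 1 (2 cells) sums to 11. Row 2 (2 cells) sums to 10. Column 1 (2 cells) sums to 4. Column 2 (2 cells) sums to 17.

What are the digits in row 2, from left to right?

1 9

4 in 2 cells must be {1,3}; 17 in 2 cells must be {8,9}.
The 11 across and the 4 down share only 3, so (1,1) = 3.
(1,2) = 11 − 3 = 8 completes the 11 across.
(2,1) = 4 − 3 = 1 completes the 4 down.
(2,2) = 10 − 1 = 9 completes the 10 across.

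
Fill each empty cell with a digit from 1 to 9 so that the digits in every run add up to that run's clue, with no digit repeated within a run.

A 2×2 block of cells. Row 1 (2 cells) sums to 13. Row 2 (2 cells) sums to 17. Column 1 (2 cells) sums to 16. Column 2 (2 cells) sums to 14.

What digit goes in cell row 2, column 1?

9

17 in 2 cells must be {8,9}; 16 in 2 cells must be {7,9}.
The 17 across and the 16 down share only 9, so (2,1) = 9.
(2,2) = 17 − 9 = 8 completes the 17 across.
(1,1) = 16 − 9 = 7 completes the 16 down.
(1,2) = 13 − 7 = 6 completes the 13 across.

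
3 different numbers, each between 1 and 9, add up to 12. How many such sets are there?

3 distinct digits from 1–9 sum between 6 and 24.

7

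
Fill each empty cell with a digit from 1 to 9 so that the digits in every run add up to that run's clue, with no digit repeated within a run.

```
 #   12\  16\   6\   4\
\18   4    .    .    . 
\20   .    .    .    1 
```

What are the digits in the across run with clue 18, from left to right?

16 in 2 cells must be {7,9}; 4 in 2 cells must be {1,3}.
R1C4 = 4 − 1 = 3 completes the 4 down.
R2C1 = 12 − 4 = 8 completes the 12 down.
Given what's placed, R1C2 must be 9 to fit the 18 across and 16 down.
R1C3 = 18 − 16 = 2 completes the 18 across.
R2C2 = 16 − 9 = 7 completes the 16 down.
R2C3 = 20 − 16 = 4 completes the 20 across.

4 9 2 3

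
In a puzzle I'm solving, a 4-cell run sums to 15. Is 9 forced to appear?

No

Counterexample: {1,2,4,8} sums to 15 without using 9.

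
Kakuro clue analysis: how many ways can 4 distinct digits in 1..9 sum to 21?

11

4 distinct digits from 1–9 sum between 10 and 30.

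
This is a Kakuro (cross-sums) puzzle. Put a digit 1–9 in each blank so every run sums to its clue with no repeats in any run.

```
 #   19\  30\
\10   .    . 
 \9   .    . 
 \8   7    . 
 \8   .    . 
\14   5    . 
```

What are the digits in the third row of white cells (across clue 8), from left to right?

7 1

R3C2 = 8 − 7 = 1 completes the 8 across.
R5C2 = 14 − 5 = 9 completes the 14 across.
No cell is forced outright now. R1C2 can only be 7 or 8 (the digits allowed by both its 10 across and its 30 down). If R1C2 = 7: then R1C1 would have to be in {3} for the 10 across but in {1,2,4} for the 19 down — contradiction. So R1C2 = 8.
R1C1 = 10 − 8 = 2 completes the 10 across.
Given what's placed, R4C1 must be 1 to fit the 8 across and 19 down.
R4C2 = 8 − 1 = 7 completes the 8 across.
R2C1 = 19 − 15 = 4 completes the 19 down.
R2C2 = 9 − 4 = 5 completes the 9 across.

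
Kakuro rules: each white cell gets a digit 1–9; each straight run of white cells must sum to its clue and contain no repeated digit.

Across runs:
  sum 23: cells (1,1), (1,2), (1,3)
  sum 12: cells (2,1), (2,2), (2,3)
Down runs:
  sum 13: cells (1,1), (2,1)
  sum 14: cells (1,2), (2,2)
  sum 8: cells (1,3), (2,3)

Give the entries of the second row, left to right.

23 in 3 cells must be {6,8,9}.
The 23 across and the 8 down share only 6, so (1,3) = 6.
(2,3) = 8 − 6 = 2 completes the 8 down.
Nothing is forced directly, so branch on (2,2), whose candidates are 6 or 9. If (2,2) = 9: then (1,2) would have to be in {8,9} for the 23 across but in {5} for the 14 down — contradiction. So (2,2) = 6.
(1,2) = 14 − 6 = 8 completes the 14 down.
(2,1) = 12 − 8 = 4 completes the 12 across.
(1,1) = 23 − 14 = 9 completes the 23 across.

4, 6, 2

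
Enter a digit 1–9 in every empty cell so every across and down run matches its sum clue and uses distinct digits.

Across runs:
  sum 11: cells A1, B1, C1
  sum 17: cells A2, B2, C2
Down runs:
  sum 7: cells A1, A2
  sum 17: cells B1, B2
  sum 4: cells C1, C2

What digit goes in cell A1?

2

17 in 2 cells must be {8,9}; 4 in 2 cells must be {1,3}.
The 11 across and the 17 down share only 8, so B1 = 8.
Given what's placed, C1 must be 1 to fit the 11 across and 4 down.
B2 = 17 − 8 = 9 completes the 17 down.
C2 = 4 − 1 = 3 completes the 4 down.
A1 = 11 − 9 = 2 completes the 11 across.
A2 = 17 − 12 = 5 completes the 17 across.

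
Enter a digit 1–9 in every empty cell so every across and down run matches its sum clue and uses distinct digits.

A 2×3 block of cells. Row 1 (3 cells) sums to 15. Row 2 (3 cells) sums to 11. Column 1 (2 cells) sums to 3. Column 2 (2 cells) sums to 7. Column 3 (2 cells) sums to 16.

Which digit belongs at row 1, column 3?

9

3 in 2 cells must be {1,2}; 16 in 2 cells must be {7,9}.
The 11 across and the 16 down share only 7, so (2,3) = 7.
(1,3) = 16 − 7 = 9 completes the 16 down.
Given what's placed, (2,1) must be 1 to fit the 11 across and 3 down.
(2,2) = 11 − 8 = 3 completes the 11 across.
(1,1) = 3 − 1 = 2 completes the 3 down.
(1,2) = 15 − 11 = 4 completes the 15 across.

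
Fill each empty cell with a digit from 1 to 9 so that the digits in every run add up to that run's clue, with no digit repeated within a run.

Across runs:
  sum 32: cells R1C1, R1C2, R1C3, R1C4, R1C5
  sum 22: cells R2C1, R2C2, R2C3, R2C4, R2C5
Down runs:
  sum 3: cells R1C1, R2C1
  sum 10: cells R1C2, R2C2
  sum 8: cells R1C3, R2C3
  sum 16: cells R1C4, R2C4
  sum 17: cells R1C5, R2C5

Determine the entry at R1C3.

6

3 in 2 cells must be {1,2}; 16 in 2 cells must be {7,9}; 17 in 2 cells must be {8,9}.
Only 2 fits R1C1 under both its across sum 32 and down sum 3.
R2C1 = 3 − 2 = 1 completes the 3 down.
Nothing is forced directly, so branch on R2C4, whose candidates are 7 or 9. If R2C4 = 9: that forces R1C4 = 7, after which R2C5 would have to be in {2,3,4,5,6,7} for the 22 across but in {8,9} for the 17 down — contradiction. So R2C4 = 7.
R1C4 = 16 − 7 = 9 completes the 16 down.
R1C5 = 8: the only remaining digit allowed by both the 32 across and the 17 down.
R2C5 = 17 − 8 = 9 completes the 17 down.
Nothing is forced directly, so branch on R2C2, whose candidates are 2 or 3. If R2C2 = 2: then R1C2 would have to be in {6,7} for the 32 across but in {8} for the 10 down — contradiction. So R2C2 = 3.
R1C2 = 10 − 3 = 7 completes the 10 down.
R1C3 = 32 − 26 = 6 completes the 32 across.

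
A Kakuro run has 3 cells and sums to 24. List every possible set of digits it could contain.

{7,8,9}

3 distinct digits from 1–9 sum between 6 and 24.
Only one set works: {7,8,9}.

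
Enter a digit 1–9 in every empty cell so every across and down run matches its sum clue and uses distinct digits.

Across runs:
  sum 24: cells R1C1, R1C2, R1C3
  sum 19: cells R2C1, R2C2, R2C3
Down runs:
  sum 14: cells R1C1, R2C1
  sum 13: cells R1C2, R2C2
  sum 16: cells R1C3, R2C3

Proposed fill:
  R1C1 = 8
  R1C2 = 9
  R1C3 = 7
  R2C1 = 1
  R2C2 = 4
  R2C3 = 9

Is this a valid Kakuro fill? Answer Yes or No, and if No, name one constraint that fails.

No — the down run R1C1–R2C1 sums to 9, not 14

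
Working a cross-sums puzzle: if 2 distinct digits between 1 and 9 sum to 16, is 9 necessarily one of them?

Yes

The only way to make 16 from 2 distinct digits is {7,9}, which contains 9.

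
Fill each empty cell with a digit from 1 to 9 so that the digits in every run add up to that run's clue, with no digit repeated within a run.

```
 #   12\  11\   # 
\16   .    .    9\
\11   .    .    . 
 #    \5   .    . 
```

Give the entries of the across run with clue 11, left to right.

16 in 2 cells must be {7,9}.
The 16 across and the 11 down share only 7, so R1C2 = 7.
R1C1 = 16 − 7 = 9 completes the 16 across.
R2C1 = 12 − 9 = 3 completes the 12 down.
R2C2 = 1: the only remaining digit allowed by both the 11 across and the 11 down.
R2C3 = 11 − 4 = 7 completes the 11 across.
R3C2 = 11 − 8 = 3 completes the 11 down.
R3C3 = 5 − 3 = 2 completes the 5 across.

3 1 7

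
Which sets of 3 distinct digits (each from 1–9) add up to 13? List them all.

{1,3,9}; {1,4,8}; {1,5,7}; {2,3,8}; {2,4,7}; {2,5,6}; {3,4,6}

3 distinct digits from 1–9 sum between 6 and 24.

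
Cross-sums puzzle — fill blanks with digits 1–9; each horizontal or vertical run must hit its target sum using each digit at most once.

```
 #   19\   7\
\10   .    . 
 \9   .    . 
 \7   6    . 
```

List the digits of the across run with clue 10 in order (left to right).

8 2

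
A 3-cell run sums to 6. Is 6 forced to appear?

No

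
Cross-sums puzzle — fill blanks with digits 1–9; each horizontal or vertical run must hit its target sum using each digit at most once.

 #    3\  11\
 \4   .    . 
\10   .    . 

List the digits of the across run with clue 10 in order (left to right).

4 in 2 cells must be {1,3}; 3 in 2 cells must be {1,2}.
The 4 across and the 3 down share only 1, so R1C1 = 1.
R1C2 = 4 − 1 = 3 completes the 4 across.
R2C1 = 3 − 1 = 2 completes the 3 down.
R2C2 = 10 − 2 = 8 completes the 10 across.

2 8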